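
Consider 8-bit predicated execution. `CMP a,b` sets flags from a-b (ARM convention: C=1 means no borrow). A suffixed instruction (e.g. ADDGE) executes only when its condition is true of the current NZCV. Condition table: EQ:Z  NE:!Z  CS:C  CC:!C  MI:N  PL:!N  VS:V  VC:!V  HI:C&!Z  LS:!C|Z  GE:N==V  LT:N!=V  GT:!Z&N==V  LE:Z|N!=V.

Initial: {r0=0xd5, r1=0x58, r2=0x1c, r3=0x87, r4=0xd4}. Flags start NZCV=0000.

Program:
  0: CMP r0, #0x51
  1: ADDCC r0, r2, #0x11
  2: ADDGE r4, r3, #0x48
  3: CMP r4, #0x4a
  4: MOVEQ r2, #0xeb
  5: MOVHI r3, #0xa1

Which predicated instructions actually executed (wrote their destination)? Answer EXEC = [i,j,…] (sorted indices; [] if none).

EXEC = [5]

0: ✓ CMP  NZCV=1010
1: · ADDCC
2: · ADDGE
3: ✓ CMP  NZCV=1010
4: · MOVEQ
5: ✓ MOVHI  r3←0xa1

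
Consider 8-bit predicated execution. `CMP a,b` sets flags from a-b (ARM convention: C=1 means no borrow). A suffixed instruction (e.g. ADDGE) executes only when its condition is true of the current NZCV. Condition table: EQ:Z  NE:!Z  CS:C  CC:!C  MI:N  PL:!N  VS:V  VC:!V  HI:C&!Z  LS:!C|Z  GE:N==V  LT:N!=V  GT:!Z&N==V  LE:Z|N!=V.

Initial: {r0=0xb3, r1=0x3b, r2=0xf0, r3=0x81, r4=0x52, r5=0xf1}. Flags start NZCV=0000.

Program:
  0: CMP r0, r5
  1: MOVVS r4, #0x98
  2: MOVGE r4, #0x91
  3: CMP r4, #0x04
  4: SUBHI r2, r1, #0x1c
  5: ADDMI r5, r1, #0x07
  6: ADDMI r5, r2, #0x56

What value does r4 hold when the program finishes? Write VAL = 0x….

VAL = 0x52

[0] flags=1000 → (cmp)
[1] flags=1000 VS?F → skip
[2] flags=1000 GE?F → skip
[3] flags=0010 → (cmp)
[4] flags=0010 HI?T → r2=0x1f
[5] flags=0010 MI?F → skip
[6] flags=0010 MI?F → skip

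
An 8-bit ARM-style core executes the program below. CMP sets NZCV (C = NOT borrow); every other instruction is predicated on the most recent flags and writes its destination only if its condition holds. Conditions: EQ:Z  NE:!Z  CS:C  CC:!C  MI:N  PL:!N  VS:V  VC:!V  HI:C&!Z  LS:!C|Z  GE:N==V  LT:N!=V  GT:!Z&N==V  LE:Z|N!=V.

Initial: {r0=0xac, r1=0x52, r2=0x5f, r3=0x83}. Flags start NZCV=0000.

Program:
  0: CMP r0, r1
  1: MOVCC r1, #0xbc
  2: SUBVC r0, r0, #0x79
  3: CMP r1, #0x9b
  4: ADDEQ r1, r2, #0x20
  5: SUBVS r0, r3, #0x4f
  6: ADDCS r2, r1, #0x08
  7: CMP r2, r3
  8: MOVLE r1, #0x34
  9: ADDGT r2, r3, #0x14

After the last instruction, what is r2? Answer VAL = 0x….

0: ✓ CMP  NZCV=0011
1: · MOVCC
2: · SUBVC
3: ✓ CMP  NZCV=1001
4: · ADDEQ
5: ✓ SUBVS  r0←0x34
6: · ADDCS
7: ✓ CMP  NZCV=1001
8: · MOVLE
9: ✓ ADDGT  r2←0x97

VAL = 0x97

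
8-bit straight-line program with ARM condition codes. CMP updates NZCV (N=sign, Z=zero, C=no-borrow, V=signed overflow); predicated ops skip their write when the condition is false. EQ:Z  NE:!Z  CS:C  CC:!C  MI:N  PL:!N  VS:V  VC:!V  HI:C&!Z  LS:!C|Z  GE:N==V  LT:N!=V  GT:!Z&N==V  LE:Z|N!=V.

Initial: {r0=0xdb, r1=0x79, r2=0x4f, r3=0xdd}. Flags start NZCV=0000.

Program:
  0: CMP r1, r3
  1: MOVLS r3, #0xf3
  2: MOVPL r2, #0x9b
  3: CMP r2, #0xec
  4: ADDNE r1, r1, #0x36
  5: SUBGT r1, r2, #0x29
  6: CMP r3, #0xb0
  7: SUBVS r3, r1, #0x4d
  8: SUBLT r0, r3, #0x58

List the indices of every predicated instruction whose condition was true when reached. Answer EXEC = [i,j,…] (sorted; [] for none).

0: ✓ CMP  NZCV=1001
1: ✓ MOVLS  r3←0xf3
2: · MOVPL
3: ✓ CMP  NZCV=0000
4: ✓ ADDNE  r1←0xaf
5: ✓ SUBGT  r1←0x26
6: ✓ CMP  NZCV=0010
7: · SUBVS
8: · SUBLT

EXEC = [1,4,5]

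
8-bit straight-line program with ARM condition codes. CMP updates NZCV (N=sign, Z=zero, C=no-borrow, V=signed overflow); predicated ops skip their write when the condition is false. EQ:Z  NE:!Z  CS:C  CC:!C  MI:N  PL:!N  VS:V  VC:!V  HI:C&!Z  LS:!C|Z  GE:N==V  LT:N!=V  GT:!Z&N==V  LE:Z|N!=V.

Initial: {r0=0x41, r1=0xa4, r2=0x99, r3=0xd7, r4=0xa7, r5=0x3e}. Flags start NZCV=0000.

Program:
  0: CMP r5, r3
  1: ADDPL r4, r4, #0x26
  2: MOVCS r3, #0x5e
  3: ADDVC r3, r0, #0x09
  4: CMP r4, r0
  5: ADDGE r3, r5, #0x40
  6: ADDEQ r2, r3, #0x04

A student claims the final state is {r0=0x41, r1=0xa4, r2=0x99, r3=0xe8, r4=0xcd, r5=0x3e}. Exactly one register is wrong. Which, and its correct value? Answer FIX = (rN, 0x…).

FIX = (r3, 0x4a)

[0] flags=0000 → (cmp)
[1] flags=0000 PL?T → r4=0xcd
[2] flags=0000 CS?F → skip
[3] flags=0000 VC?T → r3=0x4a
[4] flags=1010 → (cmp)
[5] flags=1010 GE?F → skip
[6] flags=1010 EQ?F → skip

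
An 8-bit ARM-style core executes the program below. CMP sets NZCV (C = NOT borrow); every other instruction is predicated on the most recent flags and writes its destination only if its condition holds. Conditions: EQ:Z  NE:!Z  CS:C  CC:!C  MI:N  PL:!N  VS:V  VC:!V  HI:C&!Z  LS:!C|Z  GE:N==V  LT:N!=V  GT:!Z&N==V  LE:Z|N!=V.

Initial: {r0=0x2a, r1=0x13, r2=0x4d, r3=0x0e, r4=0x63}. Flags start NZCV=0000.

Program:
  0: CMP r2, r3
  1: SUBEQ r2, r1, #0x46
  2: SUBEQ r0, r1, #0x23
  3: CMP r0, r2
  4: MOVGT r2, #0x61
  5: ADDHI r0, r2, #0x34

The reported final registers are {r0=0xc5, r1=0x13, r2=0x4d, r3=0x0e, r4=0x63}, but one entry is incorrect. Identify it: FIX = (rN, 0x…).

FIX = (r0, 0x2a)

[0] flags=0010 → (cmp)
[1] flags=0010 EQ?F → skip
[2] flags=0010 EQ?F → skip
[3] flags=1000 → (cmp)
[4] flags=1000 GT?F → skip
[5] flags=1000 HI?F → skip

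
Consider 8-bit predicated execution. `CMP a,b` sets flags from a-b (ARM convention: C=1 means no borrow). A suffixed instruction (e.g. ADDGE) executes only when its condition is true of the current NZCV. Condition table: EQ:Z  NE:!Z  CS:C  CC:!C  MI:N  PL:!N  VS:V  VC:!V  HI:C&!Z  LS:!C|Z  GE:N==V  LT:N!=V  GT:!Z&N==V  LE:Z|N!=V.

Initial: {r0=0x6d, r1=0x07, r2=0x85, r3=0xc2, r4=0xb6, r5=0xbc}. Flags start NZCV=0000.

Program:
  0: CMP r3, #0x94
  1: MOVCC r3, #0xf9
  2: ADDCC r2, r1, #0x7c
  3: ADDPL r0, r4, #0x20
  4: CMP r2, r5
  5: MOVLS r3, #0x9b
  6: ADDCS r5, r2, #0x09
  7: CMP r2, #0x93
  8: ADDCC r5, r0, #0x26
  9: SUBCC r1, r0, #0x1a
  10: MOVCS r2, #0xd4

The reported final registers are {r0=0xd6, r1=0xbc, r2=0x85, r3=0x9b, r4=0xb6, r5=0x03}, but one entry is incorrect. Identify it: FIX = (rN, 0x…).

0: ✓ CMP  NZCV=0010
1: · MOVCC
2: · ADDCC
3: ✓ ADDPL  r0←0xd6
4: ✓ CMP  NZCV=1000
5: ✓ MOVLS  r3←0x9b
6: · ADDCS
7: ✓ CMP  NZCV=1000
8: ✓ ADDCC  r5←0xfc
9: ✓ SUBCC  r1←0xbc
10: · MOVCS

FIX = (r5, 0xfc)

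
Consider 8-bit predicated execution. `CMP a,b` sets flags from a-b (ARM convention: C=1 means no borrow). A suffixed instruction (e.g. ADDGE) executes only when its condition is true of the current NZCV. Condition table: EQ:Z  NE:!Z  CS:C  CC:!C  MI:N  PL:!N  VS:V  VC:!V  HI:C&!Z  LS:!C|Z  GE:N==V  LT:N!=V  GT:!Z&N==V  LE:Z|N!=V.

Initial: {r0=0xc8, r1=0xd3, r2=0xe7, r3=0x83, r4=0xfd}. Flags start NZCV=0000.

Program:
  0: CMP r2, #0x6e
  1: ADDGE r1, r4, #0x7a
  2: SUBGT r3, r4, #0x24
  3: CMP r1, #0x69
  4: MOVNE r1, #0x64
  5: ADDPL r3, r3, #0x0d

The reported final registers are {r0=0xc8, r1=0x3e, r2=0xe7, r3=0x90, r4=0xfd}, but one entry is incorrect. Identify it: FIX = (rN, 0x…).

FIX = (r1, 0x64)

[0] flags=0011 → (cmp)
[1] flags=0011 GE?F → skip
[2] flags=0011 GT?F → skip
[3] flags=0011 → (cmp)
[4] flags=0011 NE?T → r1=0x64
[5] flags=0011 PL?T → r3=0x90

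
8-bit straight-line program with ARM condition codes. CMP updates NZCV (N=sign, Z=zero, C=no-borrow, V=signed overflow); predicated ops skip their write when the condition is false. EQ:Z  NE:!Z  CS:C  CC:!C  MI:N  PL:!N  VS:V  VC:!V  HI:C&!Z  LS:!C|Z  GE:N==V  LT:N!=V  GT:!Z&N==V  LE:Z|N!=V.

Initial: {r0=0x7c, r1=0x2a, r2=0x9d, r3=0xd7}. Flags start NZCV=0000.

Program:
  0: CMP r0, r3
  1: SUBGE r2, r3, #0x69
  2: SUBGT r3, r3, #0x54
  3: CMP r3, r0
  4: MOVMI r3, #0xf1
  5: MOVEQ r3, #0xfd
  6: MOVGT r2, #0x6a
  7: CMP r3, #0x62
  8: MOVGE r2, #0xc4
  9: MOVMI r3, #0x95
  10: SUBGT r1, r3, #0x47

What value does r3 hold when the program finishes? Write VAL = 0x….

VAL = 0x83

0: ✓ CMP  NZCV=1001
1: ✓ SUBGE  r2←0x6e
2: ✓ SUBGT  r3←0x83
3: ✓ CMP  NZCV=0011
4: · MOVMI
5: · MOVEQ
6: · MOVGT
7: ✓ CMP  NZCV=0011
8: · MOVGE
9: · MOVMI
10: · SUBGT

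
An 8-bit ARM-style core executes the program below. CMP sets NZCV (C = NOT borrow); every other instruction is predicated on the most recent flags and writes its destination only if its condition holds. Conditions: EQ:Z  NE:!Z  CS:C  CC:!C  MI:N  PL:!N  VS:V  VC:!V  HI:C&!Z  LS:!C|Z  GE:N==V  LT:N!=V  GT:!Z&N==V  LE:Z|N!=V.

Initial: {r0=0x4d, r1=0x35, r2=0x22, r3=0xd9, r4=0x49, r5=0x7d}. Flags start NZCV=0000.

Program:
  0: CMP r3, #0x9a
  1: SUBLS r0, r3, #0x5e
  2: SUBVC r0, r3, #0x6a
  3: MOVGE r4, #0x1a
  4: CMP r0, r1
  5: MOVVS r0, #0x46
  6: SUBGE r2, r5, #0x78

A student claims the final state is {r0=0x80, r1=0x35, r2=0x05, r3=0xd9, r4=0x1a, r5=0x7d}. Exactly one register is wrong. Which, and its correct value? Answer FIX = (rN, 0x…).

[0] flags=0010 → (cmp)
[1] flags=0010 LS?F → skip
[2] flags=0010 VC?T → r0=0x6f
[3] flags=0010 GE?T → r4=0x1a
[4] flags=0010 → (cmp)
[5] flags=0010 VS?F → skip
[6] flags=0010 GE?T → r2=0x05

FIX = (r0, 0x6f)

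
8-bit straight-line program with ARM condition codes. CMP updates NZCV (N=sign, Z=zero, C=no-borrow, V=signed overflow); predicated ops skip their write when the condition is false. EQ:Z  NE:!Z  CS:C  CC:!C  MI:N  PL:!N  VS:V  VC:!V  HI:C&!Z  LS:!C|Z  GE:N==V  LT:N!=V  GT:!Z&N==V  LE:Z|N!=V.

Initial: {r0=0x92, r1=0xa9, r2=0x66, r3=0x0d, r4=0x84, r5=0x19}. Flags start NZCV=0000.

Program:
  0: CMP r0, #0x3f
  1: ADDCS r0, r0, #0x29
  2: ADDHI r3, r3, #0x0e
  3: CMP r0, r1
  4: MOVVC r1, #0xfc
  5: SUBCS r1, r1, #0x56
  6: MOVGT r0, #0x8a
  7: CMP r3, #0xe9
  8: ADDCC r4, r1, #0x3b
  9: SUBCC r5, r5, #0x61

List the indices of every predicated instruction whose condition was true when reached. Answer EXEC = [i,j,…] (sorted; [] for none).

0: ✓ CMP  NZCV=0011
1: ✓ ADDCS  r0←0xbb
2: ✓ ADDHI  r3←0x1b
3: ✓ CMP  NZCV=0010
4: ✓ MOVVC  r1←0xfc
5: ✓ SUBCS  r1←0xa6
6: ✓ MOVGT  r0←0x8a
7: ✓ CMP  NZCV=0000
8: ✓ ADDCC  r4←0xe1
9: ✓ SUBCC  r5←0xb8

EXEC = [1,2,4,5,6,8,9]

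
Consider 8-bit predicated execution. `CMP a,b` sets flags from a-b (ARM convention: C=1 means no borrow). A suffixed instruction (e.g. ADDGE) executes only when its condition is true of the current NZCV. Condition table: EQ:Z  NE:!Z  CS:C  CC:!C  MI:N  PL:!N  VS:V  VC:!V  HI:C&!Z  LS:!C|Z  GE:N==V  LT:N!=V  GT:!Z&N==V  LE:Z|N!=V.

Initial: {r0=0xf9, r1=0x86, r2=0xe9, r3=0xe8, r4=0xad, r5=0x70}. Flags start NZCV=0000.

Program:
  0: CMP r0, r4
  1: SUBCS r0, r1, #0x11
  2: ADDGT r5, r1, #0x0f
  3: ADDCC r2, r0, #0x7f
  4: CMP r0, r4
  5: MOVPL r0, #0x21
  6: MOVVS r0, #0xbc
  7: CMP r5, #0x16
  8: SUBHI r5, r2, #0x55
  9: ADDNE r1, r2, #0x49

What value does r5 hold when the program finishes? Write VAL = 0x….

[0] flags=0010 → (cmp)
[1] flags=0010 CS?T → r0=0x75
[2] flags=0010 GT?T → r5=0x95
[3] flags=0010 CC?F → skip
[4] flags=1001 → (cmp)
[5] flags=1001 PL?F → skip
[6] flags=1001 VS?T → r0=0xbc
[7] flags=0011 → (cmp)
[8] flags=0011 HI?T → r5=0x94
[9] flags=0011 NE?T → r1=0x32

VAL = 0x94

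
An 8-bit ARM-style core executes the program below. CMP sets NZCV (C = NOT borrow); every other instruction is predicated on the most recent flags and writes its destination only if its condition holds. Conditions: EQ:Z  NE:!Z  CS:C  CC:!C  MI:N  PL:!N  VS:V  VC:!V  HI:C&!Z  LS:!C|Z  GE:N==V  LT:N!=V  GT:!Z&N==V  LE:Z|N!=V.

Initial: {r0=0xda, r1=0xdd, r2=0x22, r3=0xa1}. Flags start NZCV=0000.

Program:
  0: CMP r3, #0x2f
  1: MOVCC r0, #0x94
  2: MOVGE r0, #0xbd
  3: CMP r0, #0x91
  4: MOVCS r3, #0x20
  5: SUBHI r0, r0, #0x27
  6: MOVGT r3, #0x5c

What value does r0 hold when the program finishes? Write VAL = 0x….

VAL = 0xb3

[0] flags=0011 → (cmp)
[1] flags=0011 CC?F → skip
[2] flags=0011 GE?F → skip
[3] flags=0010 → (cmp)
[4] flags=0010 CS?T → r3=0x20
[5] flags=0010 HI?T → r0=0xb3
[6] flags=0010 GT?T → r3=0x5c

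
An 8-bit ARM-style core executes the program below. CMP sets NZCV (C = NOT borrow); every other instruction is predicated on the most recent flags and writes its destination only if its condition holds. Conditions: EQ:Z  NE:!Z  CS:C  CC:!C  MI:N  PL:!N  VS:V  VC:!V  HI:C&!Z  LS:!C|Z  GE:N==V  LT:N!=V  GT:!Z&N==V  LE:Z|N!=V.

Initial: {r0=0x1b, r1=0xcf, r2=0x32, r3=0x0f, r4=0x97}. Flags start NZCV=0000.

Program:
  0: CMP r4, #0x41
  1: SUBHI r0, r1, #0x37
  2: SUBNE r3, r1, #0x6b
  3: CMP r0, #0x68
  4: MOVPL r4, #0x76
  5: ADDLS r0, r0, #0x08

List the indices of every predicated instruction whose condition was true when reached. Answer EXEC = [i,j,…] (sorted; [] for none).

[0] flags=0011 → (cmp)
[1] flags=0011 HI?T → r0=0x98
[2] flags=0011 NE?T → r3=0x64
[3] flags=0011 → (cmp)
[4] flags=0011 PL?T → r4=0x76
[5] flags=0011 LS?F → skip

EXEC = [1,2,4]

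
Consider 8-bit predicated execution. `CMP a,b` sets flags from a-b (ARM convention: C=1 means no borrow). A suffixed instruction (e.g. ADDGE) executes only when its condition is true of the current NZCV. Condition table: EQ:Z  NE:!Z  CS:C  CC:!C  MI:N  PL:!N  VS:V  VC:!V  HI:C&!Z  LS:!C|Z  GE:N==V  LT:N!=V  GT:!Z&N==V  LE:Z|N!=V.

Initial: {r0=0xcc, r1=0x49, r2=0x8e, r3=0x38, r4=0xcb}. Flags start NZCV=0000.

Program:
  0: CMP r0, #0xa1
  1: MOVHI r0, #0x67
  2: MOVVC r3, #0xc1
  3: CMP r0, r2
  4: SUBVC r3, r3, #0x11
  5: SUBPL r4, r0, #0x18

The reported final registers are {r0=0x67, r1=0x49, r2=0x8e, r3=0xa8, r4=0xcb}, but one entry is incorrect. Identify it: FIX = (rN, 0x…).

0: ✓ CMP  NZCV=0010
1: ✓ MOVHI  r0←0x67
2: ✓ MOVVC  r3←0xc1
3: ✓ CMP  NZCV=1001
4: · SUBVC
5: · SUBPL

FIX = (r3, 0xc1)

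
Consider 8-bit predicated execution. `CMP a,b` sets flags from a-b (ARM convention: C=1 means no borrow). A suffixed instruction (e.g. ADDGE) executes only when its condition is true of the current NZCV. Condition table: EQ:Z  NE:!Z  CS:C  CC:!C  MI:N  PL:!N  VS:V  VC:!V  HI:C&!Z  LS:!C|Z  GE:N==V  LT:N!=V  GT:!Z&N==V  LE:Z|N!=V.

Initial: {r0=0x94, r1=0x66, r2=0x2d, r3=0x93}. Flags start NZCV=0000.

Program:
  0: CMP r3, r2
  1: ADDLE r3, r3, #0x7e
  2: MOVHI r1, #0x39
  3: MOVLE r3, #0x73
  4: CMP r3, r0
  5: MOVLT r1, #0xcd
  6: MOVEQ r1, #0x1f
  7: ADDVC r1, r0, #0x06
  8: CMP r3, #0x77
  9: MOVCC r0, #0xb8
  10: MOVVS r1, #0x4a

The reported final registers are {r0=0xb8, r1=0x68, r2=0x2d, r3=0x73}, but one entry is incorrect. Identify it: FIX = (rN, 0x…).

FIX = (r1, 0x39)

0: ✓ CMP  NZCV=0011
1: ✓ ADDLE  r3←0x11
2: ✓ MOVHI  r1←0x39
3: ✓ MOVLE  r3←0x73
4: ✓ CMP  NZCV=1001
5: · MOVLT
6: · MOVEQ
7: · ADDVC
8: ✓ CMP  NZCV=1000
9: ✓ MOVCC  r0←0xb8
10: · MOVVS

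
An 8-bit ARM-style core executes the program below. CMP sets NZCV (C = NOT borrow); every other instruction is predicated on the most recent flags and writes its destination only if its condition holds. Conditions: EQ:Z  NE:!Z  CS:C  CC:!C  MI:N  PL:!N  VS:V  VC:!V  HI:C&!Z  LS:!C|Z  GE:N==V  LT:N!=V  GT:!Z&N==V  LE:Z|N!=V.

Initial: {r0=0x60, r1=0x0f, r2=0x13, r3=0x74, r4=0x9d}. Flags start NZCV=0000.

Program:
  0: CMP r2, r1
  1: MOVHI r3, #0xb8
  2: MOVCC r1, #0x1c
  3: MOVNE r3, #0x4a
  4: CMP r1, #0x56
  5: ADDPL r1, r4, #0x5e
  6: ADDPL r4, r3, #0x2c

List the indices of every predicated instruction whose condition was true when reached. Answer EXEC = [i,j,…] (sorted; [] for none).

EXEC = [1,3]

0: ✓ CMP  NZCV=0010
1: ✓ MOVHI  r3←0xb8
2: · MOVCC
3: ✓ MOVNE  r3←0x4a
4: ✓ CMP  NZCV=1000
5: · ADDPL
6: · ADDPL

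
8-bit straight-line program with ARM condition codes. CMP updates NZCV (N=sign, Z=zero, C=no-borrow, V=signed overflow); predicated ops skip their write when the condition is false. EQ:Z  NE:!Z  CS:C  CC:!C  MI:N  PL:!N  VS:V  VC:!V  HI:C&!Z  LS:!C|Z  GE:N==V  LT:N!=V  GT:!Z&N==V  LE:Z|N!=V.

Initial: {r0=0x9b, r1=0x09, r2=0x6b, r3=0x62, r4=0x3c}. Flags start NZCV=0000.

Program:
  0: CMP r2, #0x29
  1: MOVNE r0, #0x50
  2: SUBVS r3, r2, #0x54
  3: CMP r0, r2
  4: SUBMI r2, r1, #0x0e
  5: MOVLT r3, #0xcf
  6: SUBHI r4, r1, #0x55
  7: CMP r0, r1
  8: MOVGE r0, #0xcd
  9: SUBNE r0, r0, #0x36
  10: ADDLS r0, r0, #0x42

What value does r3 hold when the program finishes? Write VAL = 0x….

VAL = 0xcf

[0] flags=0010 → (cmp)
[1] flags=0010 NE?T → r0=0x50
[2] flags=0010 VS?F → skip
[3] flags=1000 → (cmp)
[4] flags=1000 MI?T → r2=0xfb
[5] flags=1000 LT?T → r3=0xcf
[6] flags=1000 HI?F → skip
[7] flags=0010 → (cmp)
[8] flags=0010 GE?T → r0=0xcd
[9] flags=0010 NE?T → r0=0x97
[10] flags=0010 LS?F → skip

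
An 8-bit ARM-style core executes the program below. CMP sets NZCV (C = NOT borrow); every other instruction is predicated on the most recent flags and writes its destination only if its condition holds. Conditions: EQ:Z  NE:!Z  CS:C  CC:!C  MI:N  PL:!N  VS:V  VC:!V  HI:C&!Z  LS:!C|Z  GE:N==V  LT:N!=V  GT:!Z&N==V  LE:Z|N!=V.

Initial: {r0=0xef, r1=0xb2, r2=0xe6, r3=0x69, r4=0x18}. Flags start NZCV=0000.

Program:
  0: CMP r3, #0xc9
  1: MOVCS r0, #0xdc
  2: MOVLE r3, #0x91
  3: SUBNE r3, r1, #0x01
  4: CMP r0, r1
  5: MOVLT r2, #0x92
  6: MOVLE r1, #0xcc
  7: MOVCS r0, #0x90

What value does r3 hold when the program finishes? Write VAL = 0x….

VAL = 0xb1

0: ✓ CMP  NZCV=1001
1: · MOVCS
2: · MOVLE
3: ✓ SUBNE  r3←0xb1
4: ✓ CMP  NZCV=0010
5: · MOVLT
6: · MOVLE
7: ✓ MOVCS  r0←0x90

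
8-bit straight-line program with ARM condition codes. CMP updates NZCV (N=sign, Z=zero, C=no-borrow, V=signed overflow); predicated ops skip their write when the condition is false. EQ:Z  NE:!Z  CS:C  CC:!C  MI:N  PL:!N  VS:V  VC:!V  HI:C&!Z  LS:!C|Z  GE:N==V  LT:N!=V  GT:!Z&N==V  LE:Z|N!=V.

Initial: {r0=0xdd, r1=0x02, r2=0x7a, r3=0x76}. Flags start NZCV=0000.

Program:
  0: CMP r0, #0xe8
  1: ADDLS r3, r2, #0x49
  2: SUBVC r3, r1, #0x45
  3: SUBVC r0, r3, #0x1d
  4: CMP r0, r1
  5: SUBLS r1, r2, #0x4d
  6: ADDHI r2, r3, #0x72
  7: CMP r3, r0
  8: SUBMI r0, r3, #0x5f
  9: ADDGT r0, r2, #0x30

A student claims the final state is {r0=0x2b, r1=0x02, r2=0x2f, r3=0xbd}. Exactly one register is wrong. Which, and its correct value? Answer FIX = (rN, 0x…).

0: ✓ CMP  NZCV=1000
1: ✓ ADDLS  r3←0xc3
2: ✓ SUBVC  r3←0xbd
3: ✓ SUBVC  r0←0xa0
4: ✓ CMP  NZCV=1010
5: · SUBLS
6: ✓ ADDHI  r2←0x2f
7: ✓ CMP  NZCV=0010
8: · SUBMI
9: ✓ ADDGT  r0←0x5f

FIX = (r0, 0x5f)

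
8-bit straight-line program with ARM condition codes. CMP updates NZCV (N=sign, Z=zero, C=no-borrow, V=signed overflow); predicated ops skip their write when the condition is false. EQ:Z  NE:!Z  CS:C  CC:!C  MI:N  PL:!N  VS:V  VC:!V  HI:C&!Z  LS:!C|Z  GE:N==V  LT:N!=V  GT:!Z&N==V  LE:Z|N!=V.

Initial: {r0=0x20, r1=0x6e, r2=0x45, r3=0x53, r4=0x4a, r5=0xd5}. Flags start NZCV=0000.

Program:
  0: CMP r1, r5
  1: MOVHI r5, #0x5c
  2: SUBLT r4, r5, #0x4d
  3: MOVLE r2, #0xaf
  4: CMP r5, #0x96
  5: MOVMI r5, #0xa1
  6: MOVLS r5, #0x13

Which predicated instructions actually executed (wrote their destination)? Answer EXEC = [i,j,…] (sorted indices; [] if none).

EXEC = []

[0] flags=1001 → (cmp)
[1] flags=1001 HI?F → skip
[2] flags=1001 LT?F → skip
[3] flags=1001 LE?F → skip
[4] flags=0010 → (cmp)
[5] flags=0010 MI?F → skip
[6] flags=0010 LS?F → skip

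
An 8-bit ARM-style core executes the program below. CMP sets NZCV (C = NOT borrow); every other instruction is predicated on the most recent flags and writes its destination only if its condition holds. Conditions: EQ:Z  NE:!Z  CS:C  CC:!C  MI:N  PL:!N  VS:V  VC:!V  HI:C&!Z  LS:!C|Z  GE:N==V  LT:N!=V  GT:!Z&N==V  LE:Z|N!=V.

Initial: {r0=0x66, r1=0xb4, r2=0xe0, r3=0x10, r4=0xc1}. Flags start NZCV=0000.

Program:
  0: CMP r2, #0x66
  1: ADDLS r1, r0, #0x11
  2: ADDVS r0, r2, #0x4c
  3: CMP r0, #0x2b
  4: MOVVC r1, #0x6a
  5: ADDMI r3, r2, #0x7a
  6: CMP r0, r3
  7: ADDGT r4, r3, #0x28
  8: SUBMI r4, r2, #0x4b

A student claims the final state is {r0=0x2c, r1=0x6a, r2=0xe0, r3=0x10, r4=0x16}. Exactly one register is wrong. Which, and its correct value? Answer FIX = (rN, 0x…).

0: ✓ CMP  NZCV=0011
1: · ADDLS
2: ✓ ADDVS  r0←0x2c
3: ✓ CMP  NZCV=0010
4: ✓ MOVVC  r1←0x6a
5: · ADDMI
6: ✓ CMP  NZCV=0010
7: ✓ ADDGT  r4←0x38
8: · SUBMI

FIX = (r4, 0x38)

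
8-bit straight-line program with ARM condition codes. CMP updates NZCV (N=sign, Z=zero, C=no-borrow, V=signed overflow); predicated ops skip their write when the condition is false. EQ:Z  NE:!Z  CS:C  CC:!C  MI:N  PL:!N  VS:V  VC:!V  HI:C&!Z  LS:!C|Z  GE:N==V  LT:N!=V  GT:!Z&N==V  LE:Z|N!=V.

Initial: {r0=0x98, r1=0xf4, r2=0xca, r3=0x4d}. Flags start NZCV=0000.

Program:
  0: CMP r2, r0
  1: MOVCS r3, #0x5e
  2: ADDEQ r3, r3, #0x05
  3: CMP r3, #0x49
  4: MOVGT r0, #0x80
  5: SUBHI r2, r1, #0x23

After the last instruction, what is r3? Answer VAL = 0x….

VAL = 0x5e

[0] flags=0010 → (cmp)
[1] flags=0010 CS?T → r3=0x5e
[2] flags=0010 EQ?F → skip
[3] flags=0010 → (cmp)
[4] flags=0010 GT?T → r0=0x80
[5] flags=0010 HI?T → r2=0xd1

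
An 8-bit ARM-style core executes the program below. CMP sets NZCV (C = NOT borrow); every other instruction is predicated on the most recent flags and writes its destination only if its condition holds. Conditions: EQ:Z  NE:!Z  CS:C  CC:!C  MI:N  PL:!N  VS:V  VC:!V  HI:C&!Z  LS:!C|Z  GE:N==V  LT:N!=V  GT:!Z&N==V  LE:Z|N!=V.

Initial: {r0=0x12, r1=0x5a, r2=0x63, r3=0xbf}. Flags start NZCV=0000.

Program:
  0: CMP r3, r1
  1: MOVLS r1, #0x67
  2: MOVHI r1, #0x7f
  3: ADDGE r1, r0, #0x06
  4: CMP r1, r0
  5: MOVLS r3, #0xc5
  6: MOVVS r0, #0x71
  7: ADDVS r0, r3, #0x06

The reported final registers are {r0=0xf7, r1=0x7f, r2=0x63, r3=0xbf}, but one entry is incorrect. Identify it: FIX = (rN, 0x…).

[0] flags=0011 → (cmp)
[1] flags=0011 LS?F → skip
[2] flags=0011 HI?T → r1=0x7f
[3] flags=0011 GE?F → skip
[4] flags=0010 → (cmp)
[5] flags=0010 LS?F → skip
[6] flags=0010 VS?F → skip
[7] flags=0010 VS?F → skip

FIX = (r0, 0x12)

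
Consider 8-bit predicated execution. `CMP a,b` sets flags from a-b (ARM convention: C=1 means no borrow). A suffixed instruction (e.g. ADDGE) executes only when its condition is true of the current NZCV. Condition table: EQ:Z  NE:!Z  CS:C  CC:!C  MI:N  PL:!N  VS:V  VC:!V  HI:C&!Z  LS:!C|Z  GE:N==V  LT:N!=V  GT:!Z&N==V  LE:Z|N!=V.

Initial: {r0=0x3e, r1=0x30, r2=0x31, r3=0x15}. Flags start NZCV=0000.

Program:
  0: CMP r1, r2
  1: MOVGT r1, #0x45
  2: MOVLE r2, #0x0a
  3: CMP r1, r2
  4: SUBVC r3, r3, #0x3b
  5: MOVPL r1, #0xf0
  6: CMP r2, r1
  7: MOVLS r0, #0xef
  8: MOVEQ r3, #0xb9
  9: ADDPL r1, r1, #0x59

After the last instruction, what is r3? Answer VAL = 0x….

[0] flags=1000 → (cmp)
[1] flags=1000 GT?F → skip
[2] flags=1000 LE?T → r2=0x0a
[3] flags=0010 → (cmp)
[4] flags=0010 VC?T → r3=0xda
[5] flags=0010 PL?T → r1=0xf0
[6] flags=0000 → (cmp)
[7] flags=0000 LS?T → r0=0xef
[8] flags=0000 EQ?F → skip
[9] flags=0000 PL?T → r1=0x49

VAL = 0xda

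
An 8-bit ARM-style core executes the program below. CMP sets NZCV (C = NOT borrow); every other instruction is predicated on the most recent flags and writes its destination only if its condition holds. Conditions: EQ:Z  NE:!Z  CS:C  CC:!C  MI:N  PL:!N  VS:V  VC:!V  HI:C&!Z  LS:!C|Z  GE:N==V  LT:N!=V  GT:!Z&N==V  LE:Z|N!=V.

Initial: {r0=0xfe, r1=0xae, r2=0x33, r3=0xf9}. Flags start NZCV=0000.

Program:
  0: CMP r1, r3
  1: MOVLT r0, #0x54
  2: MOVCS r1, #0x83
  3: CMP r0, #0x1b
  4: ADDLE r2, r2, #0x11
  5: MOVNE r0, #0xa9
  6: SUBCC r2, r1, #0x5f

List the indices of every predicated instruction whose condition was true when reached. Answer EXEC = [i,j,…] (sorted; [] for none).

EXEC = [1,5]

[0] flags=1000 → (cmp)
[1] flags=1000 LT?T → r0=0x54
[2] flags=1000 CS?F → skip
[3] flags=0010 → (cmp)
[4] flags=0010 LE?F → skip
[5] flags=0010 NE?T → r0=0xa9
[6] flags=0010 CC?F → skip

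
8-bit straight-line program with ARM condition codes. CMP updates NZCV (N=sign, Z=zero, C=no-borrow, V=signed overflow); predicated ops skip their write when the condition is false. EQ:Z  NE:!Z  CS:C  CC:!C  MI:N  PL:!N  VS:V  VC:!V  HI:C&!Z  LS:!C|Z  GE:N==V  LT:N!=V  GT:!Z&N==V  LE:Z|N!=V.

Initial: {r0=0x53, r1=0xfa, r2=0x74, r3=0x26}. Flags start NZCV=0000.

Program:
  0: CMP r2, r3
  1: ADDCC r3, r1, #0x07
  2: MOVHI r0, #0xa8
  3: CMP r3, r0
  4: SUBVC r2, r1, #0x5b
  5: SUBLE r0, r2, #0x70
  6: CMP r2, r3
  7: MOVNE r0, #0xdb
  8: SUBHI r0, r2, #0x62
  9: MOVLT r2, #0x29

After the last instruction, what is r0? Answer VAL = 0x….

0: ✓ CMP  NZCV=0010
1: · ADDCC
2: ✓ MOVHI  r0←0xa8
3: ✓ CMP  NZCV=0000
4: ✓ SUBVC  r2←0x9f
5: · SUBLE
6: ✓ CMP  NZCV=0011
7: ✓ MOVNE  r0←0xdb
8: ✓ SUBHI  r0←0x3d
9: ✓ MOVLT  r2←0x29

VAL = 0x3d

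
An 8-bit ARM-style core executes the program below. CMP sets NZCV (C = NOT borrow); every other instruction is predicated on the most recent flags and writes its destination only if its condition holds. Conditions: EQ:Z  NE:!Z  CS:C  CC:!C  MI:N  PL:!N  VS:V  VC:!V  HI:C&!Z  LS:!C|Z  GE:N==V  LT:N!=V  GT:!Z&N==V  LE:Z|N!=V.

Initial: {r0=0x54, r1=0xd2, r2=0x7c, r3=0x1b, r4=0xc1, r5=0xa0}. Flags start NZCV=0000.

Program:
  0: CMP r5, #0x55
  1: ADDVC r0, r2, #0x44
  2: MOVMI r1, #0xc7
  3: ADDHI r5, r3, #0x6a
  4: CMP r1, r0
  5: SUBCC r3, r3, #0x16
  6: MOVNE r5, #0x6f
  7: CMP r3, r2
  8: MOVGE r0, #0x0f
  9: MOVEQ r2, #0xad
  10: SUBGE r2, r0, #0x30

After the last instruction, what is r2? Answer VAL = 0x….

VAL = 0x7c

0: ✓ CMP  NZCV=0011
1: · ADDVC
2: · MOVMI
3: ✓ ADDHI  r5←0x85
4: ✓ CMP  NZCV=0011
5: · SUBCC
6: ✓ MOVNE  r5←0x6f
7: ✓ CMP  NZCV=1000
8: · MOVGE
9: · MOVEQ
10: · SUBGE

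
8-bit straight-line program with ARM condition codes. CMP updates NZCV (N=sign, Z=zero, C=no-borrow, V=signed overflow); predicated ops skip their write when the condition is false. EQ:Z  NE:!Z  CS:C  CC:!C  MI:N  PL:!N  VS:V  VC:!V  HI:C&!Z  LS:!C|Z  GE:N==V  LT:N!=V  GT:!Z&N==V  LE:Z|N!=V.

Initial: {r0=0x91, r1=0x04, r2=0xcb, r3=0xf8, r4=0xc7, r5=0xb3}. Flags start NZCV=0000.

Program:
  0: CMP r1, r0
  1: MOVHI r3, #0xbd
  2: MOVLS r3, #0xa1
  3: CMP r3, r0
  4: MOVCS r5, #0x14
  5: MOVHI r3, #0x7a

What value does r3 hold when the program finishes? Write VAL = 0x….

[0] flags=0000 → (cmp)
[1] flags=0000 HI?F → skip
[2] flags=0000 LS?T → r3=0xa1
[3] flags=0010 → (cmp)
[4] flags=0010 CS?T → r5=0x14
[5] flags=0010 HI?T → r3=0x7a

VAL = 0x7a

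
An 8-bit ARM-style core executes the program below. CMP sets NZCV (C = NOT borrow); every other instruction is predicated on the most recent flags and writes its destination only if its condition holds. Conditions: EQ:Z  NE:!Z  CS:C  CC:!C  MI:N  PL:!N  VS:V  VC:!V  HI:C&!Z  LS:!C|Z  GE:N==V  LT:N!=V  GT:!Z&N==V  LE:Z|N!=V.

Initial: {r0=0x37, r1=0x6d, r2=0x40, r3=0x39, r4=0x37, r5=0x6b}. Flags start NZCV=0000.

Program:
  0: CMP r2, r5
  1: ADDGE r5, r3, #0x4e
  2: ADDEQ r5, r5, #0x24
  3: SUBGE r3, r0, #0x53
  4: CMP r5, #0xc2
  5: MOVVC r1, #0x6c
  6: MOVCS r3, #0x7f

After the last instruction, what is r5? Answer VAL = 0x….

0: ✓ CMP  NZCV=1000
1: · ADDGE
2: · ADDEQ
3: · SUBGE
4: ✓ CMP  NZCV=1001
5: · MOVVC
6: · MOVCS

VAL = 0x6b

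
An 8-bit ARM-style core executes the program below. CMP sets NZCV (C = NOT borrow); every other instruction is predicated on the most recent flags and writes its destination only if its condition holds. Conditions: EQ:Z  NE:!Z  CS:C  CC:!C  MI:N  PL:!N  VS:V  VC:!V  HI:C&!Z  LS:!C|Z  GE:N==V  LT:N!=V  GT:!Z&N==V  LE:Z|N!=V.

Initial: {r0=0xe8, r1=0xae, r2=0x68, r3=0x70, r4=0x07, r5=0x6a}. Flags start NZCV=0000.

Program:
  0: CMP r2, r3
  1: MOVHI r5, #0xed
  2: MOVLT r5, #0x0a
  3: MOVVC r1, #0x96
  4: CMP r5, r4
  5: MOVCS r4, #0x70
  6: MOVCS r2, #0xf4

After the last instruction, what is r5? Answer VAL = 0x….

VAL = 0x0a

0: ✓ CMP  NZCV=1000
1: · MOVHI
2: ✓ MOVLT  r5←0x0a
3: ✓ MOVVC  r1←0x96
4: ✓ CMP  NZCV=0010
5: ✓ MOVCS  r4←0x70
6: ✓ MOVCS  r2←0xf4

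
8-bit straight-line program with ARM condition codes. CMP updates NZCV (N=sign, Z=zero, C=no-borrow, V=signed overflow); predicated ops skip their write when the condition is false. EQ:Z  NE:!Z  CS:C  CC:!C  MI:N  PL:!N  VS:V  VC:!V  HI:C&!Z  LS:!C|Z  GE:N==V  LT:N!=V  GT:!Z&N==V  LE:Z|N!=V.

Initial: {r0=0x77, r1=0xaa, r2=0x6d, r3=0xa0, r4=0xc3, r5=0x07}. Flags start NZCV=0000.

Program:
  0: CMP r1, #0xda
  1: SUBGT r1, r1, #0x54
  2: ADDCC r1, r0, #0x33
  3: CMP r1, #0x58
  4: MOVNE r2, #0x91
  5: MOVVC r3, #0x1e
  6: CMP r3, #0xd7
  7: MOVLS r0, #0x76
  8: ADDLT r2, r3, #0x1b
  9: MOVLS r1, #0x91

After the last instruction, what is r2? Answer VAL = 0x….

0: ✓ CMP  NZCV=1000
1: · SUBGT
2: ✓ ADDCC  r1←0xaa
3: ✓ CMP  NZCV=0011
4: ✓ MOVNE  r2←0x91
5: · MOVVC
6: ✓ CMP  NZCV=1000
7: ✓ MOVLS  r0←0x76
8: ✓ ADDLT  r2←0xbb
9: ✓ MOVLS  r1←0x91

VAL = 0xbb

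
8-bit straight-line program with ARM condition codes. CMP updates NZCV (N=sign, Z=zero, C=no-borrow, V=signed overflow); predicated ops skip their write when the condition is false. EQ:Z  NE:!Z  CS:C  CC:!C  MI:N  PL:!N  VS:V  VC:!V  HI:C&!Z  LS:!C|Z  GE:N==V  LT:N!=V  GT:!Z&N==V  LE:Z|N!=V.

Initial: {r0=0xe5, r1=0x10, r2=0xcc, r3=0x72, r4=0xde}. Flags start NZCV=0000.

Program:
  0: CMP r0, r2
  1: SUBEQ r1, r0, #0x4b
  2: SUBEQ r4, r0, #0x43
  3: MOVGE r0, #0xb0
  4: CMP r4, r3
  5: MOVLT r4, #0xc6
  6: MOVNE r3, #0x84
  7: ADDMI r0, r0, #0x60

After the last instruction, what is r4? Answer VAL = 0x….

VAL = 0xc6

[0] flags=0010 → (cmp)
[1] flags=0010 EQ?F → skip
[2] flags=0010 EQ?F → skip
[3] flags=0010 GE?T → r0=0xb0
[4] flags=0011 → (cmp)
[5] flags=0011 LT?T → r4=0xc6
[6] flags=0011 NE?T → r3=0x84
[7] flags=0011 MI?F → skip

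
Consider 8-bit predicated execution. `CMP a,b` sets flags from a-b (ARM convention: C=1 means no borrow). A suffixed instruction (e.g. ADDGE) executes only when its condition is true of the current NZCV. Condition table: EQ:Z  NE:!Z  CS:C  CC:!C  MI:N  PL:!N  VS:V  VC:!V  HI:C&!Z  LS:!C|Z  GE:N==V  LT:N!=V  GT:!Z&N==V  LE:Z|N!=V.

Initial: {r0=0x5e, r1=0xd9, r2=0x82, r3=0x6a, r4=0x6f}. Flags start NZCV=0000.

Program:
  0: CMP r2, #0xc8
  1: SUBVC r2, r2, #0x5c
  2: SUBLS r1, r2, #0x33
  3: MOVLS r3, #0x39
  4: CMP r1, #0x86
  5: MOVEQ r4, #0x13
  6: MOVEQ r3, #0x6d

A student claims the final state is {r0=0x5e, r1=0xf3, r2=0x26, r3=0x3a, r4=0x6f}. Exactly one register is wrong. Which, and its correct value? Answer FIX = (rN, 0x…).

FIX = (r3, 0x39)

0: ✓ CMP  NZCV=1000
1: ✓ SUBVC  r2←0x26
2: ✓ SUBLS  r1←0xf3
3: ✓ MOVLS  r3←0x39
4: ✓ CMP  NZCV=0010
5: · MOVEQ
6: · MOVEQ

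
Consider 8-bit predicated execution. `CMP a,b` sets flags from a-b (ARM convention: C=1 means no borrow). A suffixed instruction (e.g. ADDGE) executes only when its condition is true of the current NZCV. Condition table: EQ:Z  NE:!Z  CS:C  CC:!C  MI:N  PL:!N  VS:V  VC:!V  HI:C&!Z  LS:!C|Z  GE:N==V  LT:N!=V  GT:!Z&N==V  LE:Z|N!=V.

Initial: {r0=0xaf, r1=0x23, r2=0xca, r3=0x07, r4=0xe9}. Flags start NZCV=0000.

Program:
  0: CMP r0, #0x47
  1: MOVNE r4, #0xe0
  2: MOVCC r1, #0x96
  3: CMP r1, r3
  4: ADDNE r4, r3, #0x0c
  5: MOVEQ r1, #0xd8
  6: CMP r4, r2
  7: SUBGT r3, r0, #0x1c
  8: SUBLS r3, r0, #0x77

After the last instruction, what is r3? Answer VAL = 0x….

VAL = 0x38

[0] flags=0011 → (cmp)
[1] flags=0011 NE?T → r4=0xe0
[2] flags=0011 CC?F → skip
[3] flags=0010 → (cmp)
[4] flags=0010 NE?T → r4=0x13
[5] flags=0010 EQ?F → skip
[6] flags=0000 → (cmp)
[7] flags=0000 GT?T → r3=0x93
[8] flags=0000 LS?T → r3=0x38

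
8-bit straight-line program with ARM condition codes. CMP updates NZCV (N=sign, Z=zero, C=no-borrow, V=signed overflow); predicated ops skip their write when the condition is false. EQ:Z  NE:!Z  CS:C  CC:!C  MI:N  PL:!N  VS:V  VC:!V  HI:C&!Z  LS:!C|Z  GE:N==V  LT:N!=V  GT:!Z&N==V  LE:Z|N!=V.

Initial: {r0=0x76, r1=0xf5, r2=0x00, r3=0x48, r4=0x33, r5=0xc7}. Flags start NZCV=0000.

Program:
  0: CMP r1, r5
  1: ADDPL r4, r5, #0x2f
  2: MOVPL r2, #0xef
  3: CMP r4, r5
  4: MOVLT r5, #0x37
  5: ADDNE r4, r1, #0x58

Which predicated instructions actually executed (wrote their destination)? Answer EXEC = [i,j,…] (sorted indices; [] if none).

EXEC = [1,2,5]

0: ✓ CMP  NZCV=0010
1: ✓ ADDPL  r4←0xf6
2: ✓ MOVPL  r2←0xef
3: ✓ CMP  NZCV=0010
4: · MOVLT
5: ✓ ADDNE  r4←0x4d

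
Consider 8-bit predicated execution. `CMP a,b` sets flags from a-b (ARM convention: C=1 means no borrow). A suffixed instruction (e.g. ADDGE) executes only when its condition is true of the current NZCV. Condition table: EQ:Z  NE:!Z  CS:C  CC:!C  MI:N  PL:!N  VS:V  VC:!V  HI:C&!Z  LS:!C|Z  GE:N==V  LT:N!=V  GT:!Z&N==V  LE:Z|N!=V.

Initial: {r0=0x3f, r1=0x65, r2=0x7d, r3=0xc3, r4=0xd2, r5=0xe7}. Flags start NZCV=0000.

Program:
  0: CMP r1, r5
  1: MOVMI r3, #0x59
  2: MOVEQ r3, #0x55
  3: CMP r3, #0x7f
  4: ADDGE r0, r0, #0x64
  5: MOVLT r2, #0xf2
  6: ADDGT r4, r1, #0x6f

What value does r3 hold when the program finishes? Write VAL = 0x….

VAL = 0xc3

[0] flags=0000 → (cmp)
[1] flags=0000 MI?F → skip
[2] flags=0000 EQ?F → skip
[3] flags=0011 → (cmp)
[4] flags=0011 GE?F → skip
[5] flags=0011 LT?T → r2=0xf2
[6] flags=0011 GT?F → skip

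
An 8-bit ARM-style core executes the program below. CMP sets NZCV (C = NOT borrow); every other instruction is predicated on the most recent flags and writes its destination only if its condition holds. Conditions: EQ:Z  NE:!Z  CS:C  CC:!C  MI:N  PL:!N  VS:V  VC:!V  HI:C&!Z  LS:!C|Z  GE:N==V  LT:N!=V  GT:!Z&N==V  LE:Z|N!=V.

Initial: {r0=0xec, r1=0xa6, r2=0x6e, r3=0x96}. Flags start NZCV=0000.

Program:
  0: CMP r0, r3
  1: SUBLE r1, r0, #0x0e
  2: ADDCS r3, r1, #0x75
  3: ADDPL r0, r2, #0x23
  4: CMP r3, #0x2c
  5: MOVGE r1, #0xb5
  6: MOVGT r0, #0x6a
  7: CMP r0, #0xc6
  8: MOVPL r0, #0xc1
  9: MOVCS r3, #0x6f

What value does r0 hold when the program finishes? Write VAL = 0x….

VAL = 0x91

[0] flags=0010 → (cmp)
[1] flags=0010 LE?F → skip
[2] flags=0010 CS?T → r3=0x1b
[3] flags=0010 PL?T → r0=0x91
[4] flags=1000 → (cmp)
[5] flags=1000 GE?F → skip
[6] flags=1000 GT?F → skip
[7] flags=1000 → (cmp)
[8] flags=1000 PL?F → skip
[9] flags=1000 CS?F → skip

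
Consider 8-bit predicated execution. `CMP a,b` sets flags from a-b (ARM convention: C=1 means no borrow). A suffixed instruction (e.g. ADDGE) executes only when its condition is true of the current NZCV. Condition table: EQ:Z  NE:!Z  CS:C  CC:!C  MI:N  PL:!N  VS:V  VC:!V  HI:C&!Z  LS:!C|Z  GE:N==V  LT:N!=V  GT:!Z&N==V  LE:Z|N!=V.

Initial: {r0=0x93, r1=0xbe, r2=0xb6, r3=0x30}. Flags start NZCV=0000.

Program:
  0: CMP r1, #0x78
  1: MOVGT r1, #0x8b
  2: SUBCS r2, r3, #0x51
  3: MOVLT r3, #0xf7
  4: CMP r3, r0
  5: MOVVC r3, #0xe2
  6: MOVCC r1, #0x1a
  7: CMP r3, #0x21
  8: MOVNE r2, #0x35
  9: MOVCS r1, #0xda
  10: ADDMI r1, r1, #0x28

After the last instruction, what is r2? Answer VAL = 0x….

VAL = 0x35

[0] flags=0011 → (cmp)
[1] flags=0011 GT?F → skip
[2] flags=0011 CS?T → r2=0xdf
[3] flags=0011 LT?T → r3=0xf7
[4] flags=0010 → (cmp)
[5] flags=0010 VC?T → r3=0xe2
[6] flags=0010 CC?F → skip
[7] flags=1010 → (cmp)
[8] flags=1010 NE?T → r2=0x35
[9] flags=1010 CS?T → r1=0xda
[10] flags=1010 MI?T → r1=0x02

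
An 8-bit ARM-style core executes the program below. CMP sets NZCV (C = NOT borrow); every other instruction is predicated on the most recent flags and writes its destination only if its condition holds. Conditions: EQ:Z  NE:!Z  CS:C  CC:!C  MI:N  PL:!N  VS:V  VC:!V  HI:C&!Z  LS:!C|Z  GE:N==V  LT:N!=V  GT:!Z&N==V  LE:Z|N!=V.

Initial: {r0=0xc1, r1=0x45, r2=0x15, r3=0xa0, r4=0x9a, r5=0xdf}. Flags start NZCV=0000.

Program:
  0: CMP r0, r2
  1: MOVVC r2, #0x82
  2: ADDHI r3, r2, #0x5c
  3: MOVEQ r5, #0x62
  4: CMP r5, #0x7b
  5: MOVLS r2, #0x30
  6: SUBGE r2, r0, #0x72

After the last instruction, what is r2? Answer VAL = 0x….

[0] flags=1010 → (cmp)
[1] flags=1010 VC?T → r2=0x82
[2] flags=1010 HI?T → r3=0xde
[3] flags=1010 EQ?F → skip
[4] flags=0011 → (cmp)
[5] flags=0011 LS?F → skip
[6] flags=0011 GE?F → skip

VAL = 0x82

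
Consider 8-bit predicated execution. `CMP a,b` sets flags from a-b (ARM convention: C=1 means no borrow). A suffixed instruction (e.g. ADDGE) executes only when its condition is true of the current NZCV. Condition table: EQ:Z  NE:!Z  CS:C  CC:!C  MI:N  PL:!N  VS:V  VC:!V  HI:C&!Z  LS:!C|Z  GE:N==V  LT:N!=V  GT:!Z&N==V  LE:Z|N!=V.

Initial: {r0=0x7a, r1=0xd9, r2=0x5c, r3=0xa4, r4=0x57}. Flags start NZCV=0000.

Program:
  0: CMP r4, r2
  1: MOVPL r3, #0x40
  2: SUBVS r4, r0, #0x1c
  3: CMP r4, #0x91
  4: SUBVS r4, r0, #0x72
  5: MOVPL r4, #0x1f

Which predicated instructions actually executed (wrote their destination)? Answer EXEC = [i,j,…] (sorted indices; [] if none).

[0] flags=1000 → (cmp)
[1] flags=1000 PL?F → skip
[2] flags=1000 VS?F → skip
[3] flags=1001 → (cmp)
[4] flags=1001 VS?T → r4=0x08
[5] flags=1001 PL?F → skip

EXEC = [4]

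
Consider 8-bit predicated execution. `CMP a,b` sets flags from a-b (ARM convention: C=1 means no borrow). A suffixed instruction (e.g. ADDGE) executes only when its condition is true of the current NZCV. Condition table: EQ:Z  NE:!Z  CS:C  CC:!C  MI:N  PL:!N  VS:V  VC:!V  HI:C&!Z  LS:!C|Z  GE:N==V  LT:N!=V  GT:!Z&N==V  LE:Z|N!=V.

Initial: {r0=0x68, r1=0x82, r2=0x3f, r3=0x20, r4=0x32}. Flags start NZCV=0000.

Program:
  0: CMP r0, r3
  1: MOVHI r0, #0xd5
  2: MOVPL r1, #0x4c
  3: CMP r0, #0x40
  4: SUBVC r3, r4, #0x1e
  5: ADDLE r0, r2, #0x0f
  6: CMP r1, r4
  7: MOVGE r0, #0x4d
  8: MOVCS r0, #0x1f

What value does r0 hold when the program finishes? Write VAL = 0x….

VAL = 0x1f

0: ✓ CMP  NZCV=0010
1: ✓ MOVHI  r0←0xd5
2: ✓ MOVPL  r1←0x4c
3: ✓ CMP  NZCV=1010
4: ✓ SUBVC  r3←0x14
5: ✓ ADDLE  r0←0x4e
6: ✓ CMP  NZCV=0010
7: ✓ MOVGE  r0←0x4d
8: ✓ MOVCS  r0←0x1f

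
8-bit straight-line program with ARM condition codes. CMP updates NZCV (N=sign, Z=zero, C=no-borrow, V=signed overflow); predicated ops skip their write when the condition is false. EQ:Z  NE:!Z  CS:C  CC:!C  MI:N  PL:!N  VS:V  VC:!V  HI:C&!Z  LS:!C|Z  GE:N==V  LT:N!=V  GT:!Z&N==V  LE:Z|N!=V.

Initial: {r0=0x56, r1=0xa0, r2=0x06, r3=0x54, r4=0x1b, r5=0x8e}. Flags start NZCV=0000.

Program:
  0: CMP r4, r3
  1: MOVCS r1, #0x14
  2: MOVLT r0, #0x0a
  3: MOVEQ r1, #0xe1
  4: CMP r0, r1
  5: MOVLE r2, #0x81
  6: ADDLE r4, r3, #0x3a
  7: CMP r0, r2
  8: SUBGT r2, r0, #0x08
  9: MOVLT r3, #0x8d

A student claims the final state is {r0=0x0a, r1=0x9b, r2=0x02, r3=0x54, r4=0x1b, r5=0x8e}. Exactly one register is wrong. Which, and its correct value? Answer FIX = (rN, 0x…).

FIX = (r1, 0xa0)

[0] flags=1000 → (cmp)
[1] flags=1000 CS?F → skip
[2] flags=1000 LT?T → r0=0x0a
[3] flags=1000 EQ?F → skip
[4] flags=0000 → (cmp)
[5] flags=0000 LE?F → skip
[6] flags=0000 LE?F → skip
[7] flags=0010 → (cmp)
[8] flags=0010 GT?T → r2=0x02
[9] flags=0010 LT?F → skip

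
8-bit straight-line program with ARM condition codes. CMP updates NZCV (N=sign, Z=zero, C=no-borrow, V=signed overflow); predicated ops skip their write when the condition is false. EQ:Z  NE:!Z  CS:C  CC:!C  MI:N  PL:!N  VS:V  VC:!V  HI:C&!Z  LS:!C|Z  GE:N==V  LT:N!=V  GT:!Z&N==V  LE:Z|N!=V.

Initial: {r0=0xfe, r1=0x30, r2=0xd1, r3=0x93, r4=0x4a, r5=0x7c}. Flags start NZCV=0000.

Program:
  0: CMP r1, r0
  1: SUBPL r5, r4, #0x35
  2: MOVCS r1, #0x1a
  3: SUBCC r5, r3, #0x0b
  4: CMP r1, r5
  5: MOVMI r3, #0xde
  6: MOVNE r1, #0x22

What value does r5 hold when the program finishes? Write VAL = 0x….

0: ✓ CMP  NZCV=0000
1: ✓ SUBPL  r5←0x15
2: · MOVCS
3: ✓ SUBCC  r5←0x88
4: ✓ CMP  NZCV=1001
5: ✓ MOVMI  r3←0xde
6: ✓ MOVNE  r1←0x22

VAL = 0x88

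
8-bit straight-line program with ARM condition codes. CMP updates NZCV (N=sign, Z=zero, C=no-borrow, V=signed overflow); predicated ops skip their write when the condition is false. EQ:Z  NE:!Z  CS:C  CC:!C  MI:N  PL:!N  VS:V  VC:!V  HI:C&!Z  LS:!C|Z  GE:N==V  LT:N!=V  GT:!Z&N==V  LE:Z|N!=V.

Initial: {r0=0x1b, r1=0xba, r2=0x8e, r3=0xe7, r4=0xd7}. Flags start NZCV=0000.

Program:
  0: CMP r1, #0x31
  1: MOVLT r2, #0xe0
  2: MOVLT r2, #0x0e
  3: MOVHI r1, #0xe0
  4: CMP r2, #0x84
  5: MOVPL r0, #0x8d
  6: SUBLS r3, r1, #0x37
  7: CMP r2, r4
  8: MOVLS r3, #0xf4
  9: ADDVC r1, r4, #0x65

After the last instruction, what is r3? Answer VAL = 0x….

VAL = 0xf4

0: ✓ CMP  NZCV=1010
1: ✓ MOVLT  r2←0xe0
2: ✓ MOVLT  r2←0x0e
3: ✓ MOVHI  r1←0xe0
4: ✓ CMP  NZCV=1001
5: · MOVPL
6: ✓ SUBLS  r3←0xa9
7: ✓ CMP  NZCV=0000
8: ✓ MOVLS  r3←0xf4
9: ✓ ADDVC  r1←0x3c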